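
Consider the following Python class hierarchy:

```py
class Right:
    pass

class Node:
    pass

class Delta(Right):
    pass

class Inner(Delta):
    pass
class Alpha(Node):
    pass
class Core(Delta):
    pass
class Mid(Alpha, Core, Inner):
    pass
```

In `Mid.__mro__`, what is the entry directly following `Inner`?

L[Mid] = Mid + merge(L[Alpha], L[Core], L[Inner], [Alpha Core Inner])
  take Alpha:  [Alpha Node object] + [Core Delta Right object] + [Inner Delta Right object] + [Alpha Core Inner]
  take Node:  [Node object] + [Core Delta Right object] + [Inner Delta Right object] + [Core Inner]
  take Core:  [object] + [Core Delta Right object] + [Inner Delta Right object] + [Core Inner]
  take Inner:  [object] + [Delta Right object] + [Inner Delta Right object] + [Inner]
  take Delta:  [object] + [Delta Right object] + [Delta Right object]
  take Right:  [object] + [Right object] + [Right object]
  take object:  [object] + [object] + [object]
MRO: Mid Alpha Node Core Inner Delta Right object
Inner is at position 4; next is Delta.

Delta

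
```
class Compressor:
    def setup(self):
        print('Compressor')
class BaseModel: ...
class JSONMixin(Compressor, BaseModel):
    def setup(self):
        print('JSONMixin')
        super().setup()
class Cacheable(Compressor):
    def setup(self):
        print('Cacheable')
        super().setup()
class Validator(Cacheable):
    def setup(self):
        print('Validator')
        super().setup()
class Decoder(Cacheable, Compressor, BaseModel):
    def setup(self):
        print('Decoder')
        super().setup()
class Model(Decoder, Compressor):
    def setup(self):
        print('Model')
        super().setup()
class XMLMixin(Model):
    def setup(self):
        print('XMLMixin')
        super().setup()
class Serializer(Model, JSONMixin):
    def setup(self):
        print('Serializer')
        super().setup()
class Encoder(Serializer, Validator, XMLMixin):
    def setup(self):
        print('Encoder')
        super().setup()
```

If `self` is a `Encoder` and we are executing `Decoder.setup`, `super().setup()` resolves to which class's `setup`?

L[Encoder] = Encoder + merge(L[Serializer], L[Validator], L[XMLMixin], [Serializer Validator XMLMixin])
  take Serializer:  [Serializer Model Decoder Cacheable JSONMixin Compressor BaseModel object] + [Validator Cacheable Compressor object] + [XMLMixin Model Decoder Cacheable Compressor BaseModel object] + [Serializer Validator XMLMixin]
  take Validator:  [Model Decoder Cacheable JSONMixin Compressor BaseModel object] + [Validator Cacheable Compressor object] + [XMLMixin Model Decoder Cacheable Compressor BaseModel object] + [Validator XMLMixin]
  take XMLMixin:  [Model Decoder Cacheable JSONMixin Compressor BaseModel object] + [Cacheable Compressor object] + [XMLMixin Model Decoder Cacheable Compressor BaseModel object] + [XMLMixin]
  take Model:  [Model Decoder Cacheable JSONMixin Compressor BaseModel object] + [Cacheable Compressor object] + [Model Decoder Cacheable Compressor BaseModel object]
  take Decoder:  [Decoder Cacheable JSONMixin Compressor BaseModel object] + [Cacheable Compressor object] + [Decoder Cacheable Compressor BaseModel object]
  take Cacheable:  [Cacheable JSONMixin Compressor BaseModel object] + [Cacheable Compressor object] + [Cacheable Compressor BaseModel object]
  take JSONMixin:  [JSONMixin Compressor BaseModel object] + [Compressor object] + [Compressor BaseModel object]
  take Compressor:  [Compressor BaseModel object] + [Compressor object] + [Compressor BaseModel object]
  take BaseModel:  [BaseModel object] + [object] + [BaseModel object]
  take object:  [object] + [object] + [object]
MRO: Encoder Serializer Validator XMLMixin Model Decoder Cacheable JSONMixin Compressor BaseModel object
super() in Decoder.setup on a Encoder instance goes to the class after Decoder in Encoder's MRO: Cacheable.

Cacheable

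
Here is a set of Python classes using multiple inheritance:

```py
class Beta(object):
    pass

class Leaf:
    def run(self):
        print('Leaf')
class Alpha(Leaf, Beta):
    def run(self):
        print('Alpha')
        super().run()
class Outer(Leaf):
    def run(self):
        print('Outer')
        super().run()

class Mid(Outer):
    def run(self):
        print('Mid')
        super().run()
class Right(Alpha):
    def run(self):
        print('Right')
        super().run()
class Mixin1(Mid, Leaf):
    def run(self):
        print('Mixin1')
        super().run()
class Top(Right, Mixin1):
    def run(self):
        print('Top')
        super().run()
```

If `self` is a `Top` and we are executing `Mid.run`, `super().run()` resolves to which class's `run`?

Outer

L[Top] = Top + merge(L[Right], L[Mixin1], [Right Mixin1])
  take Right:  [Right Alpha Leaf Beta object] + [Mixin1 Mid Outer Leaf object] + [Right Mixin1]
  take Alpha:  [Alpha Leaf Beta object] + [Mixin1 Mid Outer Leaf object] + [Mixin1]
  take Mixin1:  [Leaf Beta object] + [Mixin1 Mid Outer Leaf object] + [Mixin1]
  take Mid:  [Leaf Beta object] + [Mid Outer Leaf object]
  take Outer:  [Leaf Beta object] + [Outer Leaf object]
  take Leaf:  [Leaf Beta object] + [Leaf object]
  take Beta:  [Beta object] + [object]
  take object:  [object] + [object]
MRO: Top Right Alpha Mixin1 Mid Outer Leaf Beta object
super() in Mid.run on a Top instance goes to the class after Mid in Top's MRO: Outer.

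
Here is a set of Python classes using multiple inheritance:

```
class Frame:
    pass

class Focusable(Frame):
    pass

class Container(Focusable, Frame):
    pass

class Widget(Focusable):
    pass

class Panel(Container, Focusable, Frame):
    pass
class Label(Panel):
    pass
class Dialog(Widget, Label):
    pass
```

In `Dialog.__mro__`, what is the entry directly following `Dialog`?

L[Dialog] = Dialog + merge(L[Widget], L[Label], [Widget Label])
  take Widget:  [Widget Focusable Frame object] + [Label Panel Container Focusable Frame object] + [Widget Label]
  take Label:  [Focusable Frame object] + [Label Panel Container Focusable Frame object] + [Label]
  take Panel:  [Focusable Frame object] + [Panel Container Focusable Frame object]
  take Container:  [Focusable Frame object] + [Container Focusable Frame object]
  take Focusable:  [Focusable Frame object] + [Focusable Frame object]
  take Frame:  [Frame object] + [Frame object]
  take object:  [object] + [object]
MRO: Dialog Widget Label Panel Container Focusable Frame object
Dialog is at position 0; next is Widget.

Widget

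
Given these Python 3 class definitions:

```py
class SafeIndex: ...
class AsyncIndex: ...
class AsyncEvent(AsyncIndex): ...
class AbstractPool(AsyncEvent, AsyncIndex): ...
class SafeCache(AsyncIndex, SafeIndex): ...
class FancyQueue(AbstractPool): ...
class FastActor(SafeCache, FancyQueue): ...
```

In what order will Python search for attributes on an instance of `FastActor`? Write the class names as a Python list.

[FastActor, SafeCache, FancyQueue, AbstractPool, AsyncEvent, AsyncIndex, SafeIndex, object]

L[FastActor] = FastActor + merge(L[SafeCache], L[FancyQueue], [SafeCache FancyQueue])
  take SafeCache:  [SafeCache AsyncIndex SafeIndex object] + [FancyQueue AbstractPool AsyncEvent AsyncIndex object] + [SafeCache FancyQueue]
  take FancyQueue:  [AsyncIndex SafeIndex object] + [FancyQueue AbstractPool AsyncEvent AsyncIndex object] + [FancyQueue]
  take AbstractPool:  [AsyncIndex SafeIndex object] + [AbstractPool AsyncEvent AsyncIndex object]
  take AsyncEvent:  [AsyncIndex SafeIndex object] + [AsyncEvent AsyncIndex object]
  take AsyncIndex:  [AsyncIndex SafeIndex object] + [AsyncIndex object]
  take SafeIndex:  [SafeIndex object] + [object]
  take object:  [object] + [object]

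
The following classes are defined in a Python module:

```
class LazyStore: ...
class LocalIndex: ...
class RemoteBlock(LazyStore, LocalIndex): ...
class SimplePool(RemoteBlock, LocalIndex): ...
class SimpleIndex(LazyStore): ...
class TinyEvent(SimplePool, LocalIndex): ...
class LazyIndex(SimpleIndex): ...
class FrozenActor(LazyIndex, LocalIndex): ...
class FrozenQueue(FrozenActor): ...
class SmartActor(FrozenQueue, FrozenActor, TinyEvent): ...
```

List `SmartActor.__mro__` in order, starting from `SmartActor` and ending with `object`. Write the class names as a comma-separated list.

L[SmartActor] = SmartActor + merge(L[FrozenQueue], L[FrozenActor], L[TinyEvent], [FrozenQueue FrozenActor TinyEvent])
  take FrozenQueue:  [FrozenQueue FrozenActor LazyIndex SimpleIndex LazyStore LocalIndex object] + [FrozenActor LazyIndex SimpleIndex LazyStore LocalIndex object] + [TinyEvent SimplePool RemoteBlock LazyStore LocalIndex object] + [FrozenQueue FrozenActor TinyEvent]
  take FrozenActor:  [FrozenActor LazyIndex SimpleIndex LazyStore LocalIndex object] + [FrozenActor LazyIndex SimpleIndex LazyStore LocalIndex object] + [TinyEvent SimplePool RemoteBlock LazyStore LocalIndex object] + [FrozenActor TinyEvent]
  take LazyIndex:  [LazyIndex SimpleIndex LazyStore LocalIndex object] + [LazyIndex SimpleIndex LazyStore LocalIndex object] + [TinyEvent SimplePool RemoteBlock LazyStore LocalIndex object] + [TinyEvent]
  take SimpleIndex:  [SimpleIndex LazyStore LocalIndex object] + [SimpleIndex LazyStore LocalIndex object] + [TinyEvent SimplePool RemoteBlock LazyStore LocalIndex object] + [TinyEvent]
  take TinyEvent:  [LazyStore LocalIndex object] + [LazyStore LocalIndex object] + [TinyEvent SimplePool RemoteBlock LazyStore LocalIndex object] + [TinyEvent]
  take SimplePool:  [LazyStore LocalIndex object] + [LazyStore LocalIndex object] + [SimplePool RemoteBlock LazyStore LocalIndex object]
  take RemoteBlock:  [LazyStore LocalIndex object] + [LazyStore LocalIndex object] + [RemoteBlock LazyStore LocalIndex object]
  take LazyStore:  [LazyStore LocalIndex object] + [LazyStore LocalIndex object] + [LazyStore LocalIndex object]
  take LocalIndex:  [LocalIndex object] + [LocalIndex object] + [LocalIndex object]
  take object:  [object] + [object] + [object]

SmartActor, FrozenQueue, FrozenActor, LazyIndex, SimpleIndex, TinyEvent, SimplePool, RemoteBlock, LazyStore, LocalIndex, object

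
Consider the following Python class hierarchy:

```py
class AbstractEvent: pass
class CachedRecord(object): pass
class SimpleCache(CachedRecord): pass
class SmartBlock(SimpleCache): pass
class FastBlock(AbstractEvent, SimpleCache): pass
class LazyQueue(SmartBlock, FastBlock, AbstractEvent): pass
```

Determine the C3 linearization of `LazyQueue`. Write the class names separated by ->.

L[LazyQueue] = LazyQueue + merge(L[SmartBlock], L[FastBlock], L[AbstractEvent], [SmartBlock FastBlock AbstractEvent])
  take SmartBlock:  [SmartBlock SimpleCache CachedRecord object] + [FastBlock AbstractEvent SimpleCache CachedRecord object] + [AbstractEvent object] + [SmartBlock FastBlock AbstractEvent]
  take FastBlock:  [SimpleCache CachedRecord object] + [FastBlock AbstractEvent SimpleCache CachedRecord object] + [AbstractEvent object] + [FastBlock AbstractEvent]
  take AbstractEvent:  [SimpleCache CachedRecord object] + [AbstractEvent SimpleCache CachedRecord object] + [AbstractEvent object] + [AbstractEvent]
  take SimpleCache:  [SimpleCache CachedRecord object] + [SimpleCache CachedRecord object] + [object]
  take CachedRecord:  [CachedRecord object] + [CachedRecord object] + [object]
  take object:  [object] + [object] + [object]

LazyQueue -> SmartBlock -> FastBlock -> AbstractEvent -> SimpleCache -> CachedRecord -> object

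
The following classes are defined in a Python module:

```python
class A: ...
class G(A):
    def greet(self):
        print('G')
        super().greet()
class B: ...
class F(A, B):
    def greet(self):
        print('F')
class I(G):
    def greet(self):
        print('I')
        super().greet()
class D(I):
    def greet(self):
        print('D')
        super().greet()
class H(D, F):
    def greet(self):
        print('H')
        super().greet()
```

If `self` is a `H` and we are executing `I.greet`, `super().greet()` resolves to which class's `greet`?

G

L[H] = H + merge(L[D], L[F], [D F])
  take D:  [D I G A object] + [F A B object] + [D F]
  take I:  [I G A object] + [F A B object] + [F]
  take G:  [G A object] + [F A B object] + [F]
  take F:  [A object] + [F A B object] + [F]
  take A:  [A object] + [A B object]
  take B:  [object] + [B object]
  take object:  [object] + [object]
MRO: H D I G F A B object
super() in I.greet on a H instance goes to the class after I in H's MRO: G.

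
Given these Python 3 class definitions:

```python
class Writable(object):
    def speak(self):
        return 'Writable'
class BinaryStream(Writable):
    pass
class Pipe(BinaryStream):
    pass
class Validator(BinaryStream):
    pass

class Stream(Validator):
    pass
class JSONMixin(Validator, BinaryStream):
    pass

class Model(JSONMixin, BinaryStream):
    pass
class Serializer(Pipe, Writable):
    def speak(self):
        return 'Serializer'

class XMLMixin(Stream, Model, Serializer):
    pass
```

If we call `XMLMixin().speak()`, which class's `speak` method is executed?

Serializer

L[XMLMixin] = XMLMixin + merge(L[Stream], L[Model], L[Serializer], [Stream Model Serializer])
  take Stream:  [Stream Validator BinaryStream Writable object] + [Model JSONMixin Validator BinaryStream Writable object] + [Serializer Pipe BinaryStream Writable object] + [Stream Model Serializer]
  take Model:  [Validator BinaryStream Writable object] + [Model JSONMixin Validator BinaryStream Writable object] + [Serializer Pipe BinaryStream Writable object] + [Model Serializer]
  take JSONMixin:  [Validator BinaryStream Writable object] + [JSONMixin Validator BinaryStream Writable object] + [Serializer Pipe BinaryStream Writable object] + [Serializer]
  take Validator:  [Validator BinaryStream Writable object] + [Validator BinaryStream Writable object] + [Serializer Pipe BinaryStream Writable object] + [Serializer]
  take Serializer:  [BinaryStream Writable object] + [BinaryStream Writable object] + [Serializer Pipe BinaryStream Writable object] + [Serializer]
  take Pipe:  [BinaryStream Writable object] + [BinaryStream Writable object] + [Pipe BinaryStream Writable object]
  take BinaryStream:  [BinaryStream Writable object] + [BinaryStream Writable object] + [BinaryStream Writable object]
  take Writable:  [Writable object] + [Writable object] + [Writable object]
  take object:  [object] + [object] + [object]
MRO: XMLMixin Stream Model JSONMixin Validator Serializer Pipe BinaryStream Writable object
speak is defined in: Serializer, Writable. First along the MRO is Serializer.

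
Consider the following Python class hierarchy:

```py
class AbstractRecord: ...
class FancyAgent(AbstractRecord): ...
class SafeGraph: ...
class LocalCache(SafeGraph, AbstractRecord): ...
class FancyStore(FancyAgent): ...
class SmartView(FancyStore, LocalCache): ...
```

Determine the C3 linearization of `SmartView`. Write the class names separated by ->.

L[SmartView] = SmartView + merge(L[FancyStore], L[LocalCache], [FancyStore LocalCache])
  take FancyStore:  [FancyStore FancyAgent AbstractRecord object] + [LocalCache SafeGraph AbstractRecord object] + [FancyStore LocalCache]
  take FancyAgent:  [FancyAgent AbstractRecord object] + [LocalCache SafeGraph AbstractRecord object] + [LocalCache]
  take LocalCache:  [AbstractRecord object] + [LocalCache SafeGraph AbstractRecord object] + [LocalCache]
  take SafeGraph:  [AbstractRecord object] + [SafeGraph AbstractRecord object]
  take AbstractRecord:  [AbstractRecord object] + [AbstractRecord object]
  take object:  [object] + [object]

SmartView -> FancyStore -> FancyAgent -> LocalCache -> SafeGraph -> AbstractRecord -> object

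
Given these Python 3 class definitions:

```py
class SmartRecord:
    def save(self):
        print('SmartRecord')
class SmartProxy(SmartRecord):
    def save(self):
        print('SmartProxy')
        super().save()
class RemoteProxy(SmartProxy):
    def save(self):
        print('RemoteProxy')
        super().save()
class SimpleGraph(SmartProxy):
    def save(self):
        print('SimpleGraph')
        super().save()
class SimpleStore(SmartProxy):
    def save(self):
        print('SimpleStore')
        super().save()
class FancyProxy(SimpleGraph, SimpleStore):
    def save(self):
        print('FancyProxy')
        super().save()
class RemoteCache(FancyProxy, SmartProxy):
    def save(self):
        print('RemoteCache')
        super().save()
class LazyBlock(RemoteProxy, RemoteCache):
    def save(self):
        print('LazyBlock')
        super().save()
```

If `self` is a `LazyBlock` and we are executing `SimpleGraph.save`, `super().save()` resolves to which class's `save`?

L[LazyBlock] = LazyBlock + merge(L[RemoteProxy], L[RemoteCache], [RemoteProxy RemoteCache])
  take RemoteProxy:  [RemoteProxy SmartProxy SmartRecord object] + [RemoteCache FancyProxy SimpleGraph SimpleStore SmartProxy SmartRecord object] + [RemoteProxy RemoteCache]
  take RemoteCache:  [SmartProxy SmartRecord object] + [RemoteCache FancyProxy SimpleGraph SimpleStore SmartProxy SmartRecord object] + [RemoteCache]
  take FancyProxy:  [SmartProxy SmartRecord object] + [FancyProxy SimpleGraph SimpleStore SmartProxy SmartRecord object]
  take SimpleGraph:  [SmartProxy SmartRecord object] + [SimpleGraph SimpleStore SmartProxy SmartRecord object]
  take SimpleStore:  [SmartProxy SmartRecord object] + [SimpleStore SmartProxy SmartRecord object]
  take SmartProxy:  [SmartProxy SmartRecord object] + [SmartProxy SmartRecord object]
  take SmartRecord:  [SmartRecord object] + [SmartRecord object]
  take object:  [object] + [object]
MRO: LazyBlock RemoteProxy RemoteCache FancyProxy SimpleGraph SimpleStore SmartProxy SmartRecord object
super() in SimpleGraph.save on a LazyBlock instance goes to the class after SimpleGraph in LazyBlock's MRO: SimpleStore.

SimpleStore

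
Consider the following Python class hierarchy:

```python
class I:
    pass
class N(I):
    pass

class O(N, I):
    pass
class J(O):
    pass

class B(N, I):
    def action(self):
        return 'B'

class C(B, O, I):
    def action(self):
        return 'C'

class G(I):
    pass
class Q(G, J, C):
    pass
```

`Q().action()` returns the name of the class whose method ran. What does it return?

L[Q] = Q + merge(L[G], L[J], L[C], [G J C])
  take G:  [G I object] + [J O N I object] + [C B O N I object] + [G J C]
  take J:  [I object] + [J O N I object] + [C B O N I object] + [J C]
  take C:  [I object] + [O N I object] + [C B O N I object] + [C]
  take B:  [I object] + [O N I object] + [B O N I object]
  take O:  [I object] + [O N I object] + [O N I object]
  take N:  [I object] + [N I object] + [N I object]
  take I:  [I object] + [I object] + [I object]
  take object:  [object] + [object] + [object]
MRO: Q G J C B O N I object
action is defined in: B, C. First along the MRO is C.

C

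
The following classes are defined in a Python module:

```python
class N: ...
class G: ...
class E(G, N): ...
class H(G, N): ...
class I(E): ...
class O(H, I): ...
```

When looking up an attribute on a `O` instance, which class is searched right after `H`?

I

L[O] = O + merge(L[H], L[I], [H I])
  take H:  [H G N object] + [I E G N object] + [H I]
  take I:  [G N object] + [I E G N object] + [I]
  take E:  [G N object] + [E G N object]
  take G:  [G N object] + [G N object]
  take N:  [N object] + [N object]
  take object:  [object] + [object]
MRO: O H I E G N object
H is at position 1; next is I.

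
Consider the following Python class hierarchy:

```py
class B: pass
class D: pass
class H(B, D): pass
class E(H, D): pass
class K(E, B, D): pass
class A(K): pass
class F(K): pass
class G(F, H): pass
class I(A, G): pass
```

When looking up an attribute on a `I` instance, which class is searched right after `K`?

E

L[I] = I + merge(L[A], L[G], [A G])
  take A:  [A K E H B D object] + [G F K E H B D object] + [A G]
  take G:  [K E H B D object] + [G F K E H B D object] + [G]
  take F:  [K E H B D object] + [F K E H B D object]
  take K:  [K E H B D object] + [K E H B D object]
  take E:  [E H B D object] + [E H B D object]
  take H:  [H B D object] + [H B D object]
  take B:  [B D object] + [B D object]
  take D:  [D object] + [D object]
  take object:  [object] + [object]
MRO: I A G F K E H B D object
K is at position 4; next is E.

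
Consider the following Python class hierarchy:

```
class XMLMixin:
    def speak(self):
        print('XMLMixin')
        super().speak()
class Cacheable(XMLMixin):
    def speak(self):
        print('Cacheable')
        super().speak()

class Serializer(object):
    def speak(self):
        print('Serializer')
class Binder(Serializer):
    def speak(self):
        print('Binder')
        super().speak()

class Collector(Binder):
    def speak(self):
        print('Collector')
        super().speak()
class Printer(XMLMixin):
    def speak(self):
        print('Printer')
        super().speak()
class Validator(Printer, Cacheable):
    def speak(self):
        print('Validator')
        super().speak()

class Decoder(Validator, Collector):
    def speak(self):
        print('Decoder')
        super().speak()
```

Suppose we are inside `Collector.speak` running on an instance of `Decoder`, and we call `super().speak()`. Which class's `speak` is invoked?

Binder

L[Decoder] = Decoder + merge(L[Validator], L[Collector], [Validator Collector])
  take Validator:  [Validator Printer Cacheable XMLMixin object] + [Collector Binder Serializer object] + [Validator Collector]
  take Printer:  [Printer Cacheable XMLMixin object] + [Collector Binder Serializer object] + [Collector]
  take Cacheable:  [Cacheable XMLMixin object] + [Collector Binder Serializer object] + [Collector]
  take XMLMixin:  [XMLMixin object] + [Collector Binder Serializer object] + [Collector]
  take Collector:  [object] + [Collector Binder Serializer object] + [Collector]
  take Binder:  [object] + [Binder Serializer object]
  take Serializer:  [object] + [Serializer object]
  take object:  [object] + [object]
MRO: Decoder Validator Printer Cacheable XMLMixin Collector Binder Serializer object
super() in Collector.speak on a Decoder instance goes to the class after Collector in Decoder's MRO: Binder.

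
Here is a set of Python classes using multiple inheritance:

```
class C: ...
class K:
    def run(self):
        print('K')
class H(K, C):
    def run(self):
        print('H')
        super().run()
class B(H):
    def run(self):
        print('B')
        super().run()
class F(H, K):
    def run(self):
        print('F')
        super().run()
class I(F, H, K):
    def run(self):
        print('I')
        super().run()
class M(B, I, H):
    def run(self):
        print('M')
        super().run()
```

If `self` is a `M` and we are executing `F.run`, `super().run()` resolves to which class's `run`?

L[M] = M + merge(L[B], L[I], L[H], [B I H])
  take B:  [B H K C object] + [I F H K C object] + [H K C object] + [B I H]
  take I:  [H K C object] + [I F H K C object] + [H K C object] + [I H]
  take F:  [H K C object] + [F H K C object] + [H K C object] + [H]
  take H:  [H K C object] + [H K C object] + [H K C object] + [H]
  take K:  [K C object] + [K C object] + [K C object]
  take C:  [C object] + [C object] + [C object]
  take object:  [object] + [object] + [object]
MRO: M B I F H K C object
super() in F.run on a M instance goes to the class after F in M's MRO: H.

H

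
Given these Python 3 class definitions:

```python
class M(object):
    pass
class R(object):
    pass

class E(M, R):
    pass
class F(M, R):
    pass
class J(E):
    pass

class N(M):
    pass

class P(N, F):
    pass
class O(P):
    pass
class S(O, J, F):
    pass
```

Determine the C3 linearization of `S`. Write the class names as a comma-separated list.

L[S] = S + merge(L[O], L[J], L[F], [O J F])
  take O:  [O P N F M R object] + [J E M R object] + [F M R object] + [O J F]
  take P:  [P N F M R object] + [J E M R object] + [F M R object] + [J F]
  take N:  [N F M R object] + [J E M R object] + [F M R object] + [J F]
  take J:  [F M R object] + [J E M R object] + [F M R object] + [J F]
  take F:  [F M R object] + [E M R object] + [F M R object] + [F]
  take E:  [M R object] + [E M R object] + [M R object]
  take M:  [M R object] + [M R object] + [M R object]
  take R:  [R object] + [R object] + [R object]
  take object:  [object] + [object] + [object]

S, O, P, N, J, F, E, M, R, object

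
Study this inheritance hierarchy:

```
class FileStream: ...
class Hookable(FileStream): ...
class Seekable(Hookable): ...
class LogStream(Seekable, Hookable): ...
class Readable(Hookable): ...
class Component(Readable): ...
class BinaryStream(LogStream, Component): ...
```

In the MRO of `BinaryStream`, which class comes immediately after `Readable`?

Hookable

L[BinaryStream] = BinaryStream + merge(L[LogStream], L[Component], [LogStream Component])
  take LogStream:  [LogStream Seekable Hookable FileStream object] + [Component Readable Hookable FileStream object] + [LogStream Component]
  take Seekable:  [Seekable Hookable FileStream object] + [Component Readable Hookable FileStream object] + [Component]
  take Component:  [Hookable FileStream object] + [Component Readable Hookable FileStream object] + [Component]
  take Readable:  [Hookable FileStream object] + [Readable Hookable FileStream object]
  take Hookable:  [Hookable FileStream object] + [Hookable FileStream object]
  take FileStream:  [FileStream object] + [FileStream object]
  take object:  [object] + [object]
MRO: BinaryStream LogStream Seekable Component Readable Hookable FileStream object
Readable is at position 4; next is Hookable.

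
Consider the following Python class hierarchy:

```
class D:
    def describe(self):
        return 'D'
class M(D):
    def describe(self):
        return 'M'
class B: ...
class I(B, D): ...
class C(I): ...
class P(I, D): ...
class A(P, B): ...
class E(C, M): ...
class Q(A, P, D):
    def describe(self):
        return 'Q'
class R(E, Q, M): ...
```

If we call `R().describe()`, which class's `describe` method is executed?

L[R] = R + merge(L[E], L[Q], L[M], [E Q M])
  take E:  [E C I B M D object] + [Q A P I B D object] + [M D object] + [E Q M]
  take C:  [C I B M D object] + [Q A P I B D object] + [M D object] + [Q M]
  take Q:  [I B M D object] + [Q A P I B D object] + [M D object] + [Q M]
  take A:  [I B M D object] + [A P I B D object] + [M D object] + [M]
  take P:  [I B M D object] + [P I B D object] + [M D object] + [M]
  take I:  [I B M D object] + [I B D object] + [M D object] + [M]
  take B:  [B M D object] + [B D object] + [M D object] + [M]
  take M:  [M D object] + [D object] + [M D object] + [M]
  take D:  [D object] + [D object] + [D object]
  take object:  [object] + [object] + [object]
MRO: R E C Q A P I B M D object
describe is defined in: D, M, Q. First along the MRO is Q.

Q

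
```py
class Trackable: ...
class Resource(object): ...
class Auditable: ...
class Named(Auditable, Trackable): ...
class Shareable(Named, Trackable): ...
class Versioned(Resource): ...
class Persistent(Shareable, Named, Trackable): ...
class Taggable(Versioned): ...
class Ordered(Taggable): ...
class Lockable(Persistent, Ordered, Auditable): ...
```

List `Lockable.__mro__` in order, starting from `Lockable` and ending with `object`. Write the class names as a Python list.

L[Lockable] = Lockable + merge(L[Persistent], L[Ordered], L[Auditable], [Persistent Ordered Auditable])
  take Persistent:  [Persistent Shareable Named Auditable Trackable object] + [Ordered Taggable Versioned Resource object] + [Auditable object] + [Persistent Ordered Auditable]
  take Shareable:  [Shareable Named Auditable Trackable object] + [Ordered Taggable Versioned Resource object] + [Auditable object] + [Ordered Auditable]
  take Named:  [Named Auditable Trackable object] + [Ordered Taggable Versioned Resource object] + [Auditable object] + [Ordered Auditable]
  take Ordered:  [Auditable Trackable object] + [Ordered Taggable Versioned Resource object] + [Auditable object] + [Ordered Auditable]
  take Auditable:  [Auditable Trackable object] + [Taggable Versioned Resource object] + [Auditable object] + [Auditable]
  take Trackable:  [Trackable object] + [Taggable Versioned Resource object] + [object]
  take Taggable:  [object] + [Taggable Versioned Resource object] + [object]
  take Versioned:  [object] + [Versioned Resource object] + [object]
  take Resource:  [object] + [Resource object] + [object]
  take object:  [object] + [object] + [object]

[Lockable, Persistent, Shareable, Named, Ordered, Auditable, Trackable, Taggable, Versioned, Resource, object]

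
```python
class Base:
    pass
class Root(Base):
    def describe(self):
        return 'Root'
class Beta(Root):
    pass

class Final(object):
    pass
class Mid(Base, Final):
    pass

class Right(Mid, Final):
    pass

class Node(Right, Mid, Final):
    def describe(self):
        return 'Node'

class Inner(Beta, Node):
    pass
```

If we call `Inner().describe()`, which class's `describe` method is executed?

L[Inner] = Inner + merge(L[Beta], L[Node], [Beta Node])
  take Beta:  [Beta Root Base object] + [Node Right Mid Base Final object] + [Beta Node]
  take Root:  [Root Base object] + [Node Right Mid Base Final object] + [Node]
  take Node:  [Base object] + [Node Right Mid Base Final object] + [Node]
  take Right:  [Base object] + [Right Mid Base Final object]
  take Mid:  [Base object] + [Mid Base Final object]
  take Base:  [Base object] + [Base Final object]
  take Final:  [object] + [Final object]
  take object:  [object] + [object]
MRO: Inner Beta Root Node Right Mid Base Final object
describe is defined in: Node, Root. First along the MRO is Root.

Root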